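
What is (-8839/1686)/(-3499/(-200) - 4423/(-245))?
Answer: -43311100/293676753 ≈ -0.14748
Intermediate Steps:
(-8839/1686)/(-3499/(-200) - 4423/(-245)) = (-8839*1/1686)/(-3499*(-1/200) - 4423*(-1/245)) = -8839/(1686*(3499/200 + 4423/245)) = -8839/(1686*348371/9800) = -8839/1686*9800/348371 = -43311100/293676753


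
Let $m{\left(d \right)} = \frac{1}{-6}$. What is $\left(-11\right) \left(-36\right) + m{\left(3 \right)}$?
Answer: $\frac{2375}{6} \approx 395.83$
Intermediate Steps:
$m{\left(d \right)} = - \frac{1}{6}$
$\left(-11\right) \left(-36\right) + m{\left(3 \right)} = \left(-11\right) \left(-36\right) - \frac{1}{6} = 396 - \frac{1}{6} = \frac{2375}{6}$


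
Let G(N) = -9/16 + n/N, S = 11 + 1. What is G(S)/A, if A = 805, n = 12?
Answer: 1/1840 ≈ 0.00054348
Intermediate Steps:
S = 12
G(N) = -9/16 + 12/N
G(S)/A = (-9/16 + 12/12)/805 = (-9/16 + 12*(1/12))*(1/805) = (-9/16 + 1)*(1/805) = (7/16)*(1/805) = 1/1840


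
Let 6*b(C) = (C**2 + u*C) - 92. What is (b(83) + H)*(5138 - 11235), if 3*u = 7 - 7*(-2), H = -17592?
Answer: 299283439/3 ≈ 9.9761e+7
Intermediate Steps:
u = 7 (u = (7 - 7*(-2))/3 = (7 + 14)/3 = (1/3)*21 = 7)
b(C) = -46/3 + C**2/6 + 7*C/6 (b(C) = ((C**2 + 7*C) - 92)/6 = (-92 + C**2 + 7*C)/6 = -46/3 + C**2/6 + 7*C/6)
(b(83) + H)*(5138 - 11235) = ((-46/3 + (1/6)*83**2 + (7/6)*83) - 17592)*(5138 - 11235) = ((-46/3 + (1/6)*6889 + 581/6) - 17592)*(-6097) = ((-46/3 + 6889/6 + 581/6) - 17592)*(-6097) = (3689/3 - 17592)*(-6097) = -49087/3*(-6097) = 299283439/3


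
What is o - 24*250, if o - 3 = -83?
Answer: -6080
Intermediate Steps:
o = -80 (o = 3 - 83 = -80)
o - 24*250 = -80 - 24*250 = -80 - 6000 = -6080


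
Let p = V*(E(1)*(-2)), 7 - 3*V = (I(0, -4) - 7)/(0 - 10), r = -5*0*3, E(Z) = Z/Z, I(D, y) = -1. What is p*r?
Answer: 0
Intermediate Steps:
E(Z) = 1
r = 0 (r = 0*3 = 0)
V = 31/15 (V = 7/3 - (-1 - 7)/(3*(0 - 10)) = 7/3 - (-8)/(3*(-10)) = 7/3 - (-8)*(-1)/(3*10) = 7/3 - ⅓*⅘ = 7/3 - 4/15 = 31/15 ≈ 2.0667)
p = -62/15 (p = 31*(1*(-2))/15 = (31/15)*(-2) = -62/15 ≈ -4.1333)
p*r = -62/15*0 = 0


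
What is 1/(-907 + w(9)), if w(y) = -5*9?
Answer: -1/952 ≈ -0.0010504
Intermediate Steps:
w(y) = -45
1/(-907 + w(9)) = 1/(-907 - 45) = 1/(-952) = -1/952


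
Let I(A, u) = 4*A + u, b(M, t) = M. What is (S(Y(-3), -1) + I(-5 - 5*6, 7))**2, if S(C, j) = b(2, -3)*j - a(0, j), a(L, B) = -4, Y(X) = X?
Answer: 17161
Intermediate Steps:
I(A, u) = u + 4*A
S(C, j) = 4 + 2*j (S(C, j) = 2*j - 1*(-4) = 2*j + 4 = 4 + 2*j)
(S(Y(-3), -1) + I(-5 - 5*6, 7))**2 = ((4 + 2*(-1)) + (7 + 4*(-5 - 5*6)))**2 = ((4 - 2) + (7 + 4*(-5 - 30)))**2 = (2 + (7 + 4*(-35)))**2 = (2 + (7 - 140))**2 = (2 - 133)**2 = (-131)**2 = 17161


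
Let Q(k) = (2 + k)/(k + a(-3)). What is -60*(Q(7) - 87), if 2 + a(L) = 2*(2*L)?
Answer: 37080/7 ≈ 5297.1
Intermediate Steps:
a(L) = -2 + 4*L (a(L) = -2 + 2*(2*L) = -2 + 4*L)
Q(k) = (2 + k)/(-14 + k) (Q(k) = (2 + k)/(k + (-2 + 4*(-3))) = (2 + k)/(k + (-2 - 12)) = (2 + k)/(k - 14) = (2 + k)/(-14 + k))
-60*(Q(7) - 87) = -60*((2 + 7)/(-14 + 7) - 87) = -60*(9/(-7) - 87) = -60*(-1/7*9 - 87) = -60*(-9/7 - 87) = -60*(-618/7) = 37080/7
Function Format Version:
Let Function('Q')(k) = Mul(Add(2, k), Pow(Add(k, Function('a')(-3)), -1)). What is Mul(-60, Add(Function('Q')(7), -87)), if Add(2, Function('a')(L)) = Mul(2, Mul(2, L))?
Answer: Rational(37080, 7) ≈ 5297.1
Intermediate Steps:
Function('a')(L) = Add(-2, Mul(4, L)) (Function('a')(L) = Add(-2, Mul(2, Mul(2, L))) = Add(-2, Mul(4, L)))
Function('Q')(k) = Mul(Pow(Add(-14, k), -1), Add(2, k)) (Function('Q')(k) = Mul(Add(2, k), Pow(Add(k, Add(-2, Mul(4, -3))), -1)) = Mul(Add(2, k), Pow(Add(k, Add(-2, -12)), -1)) = Mul(Add(2, k), Pow(Add(k, -14), -1)) = Mul(Add(2, k), Pow(Add(-14, k), -1)) = Mul(Pow(Add(-14, k), -1), Add(2, k)))
Mul(-60, Add(Function('Q')(7), -87)) = Mul(-60, Add(Mul(Pow(Add(-14, 7), -1), Add(2, 7)), -87)) = Mul(-60, Add(Mul(Pow(-7, -1), 9), -87)) = Mul(-60, Add(Mul(Rational(-1, 7), 9), -87)) = Mul(-60, Add(Rational(-9, 7), -87)) = Mul(-60, Rational(-618, 7)) = Rational(37080, 7)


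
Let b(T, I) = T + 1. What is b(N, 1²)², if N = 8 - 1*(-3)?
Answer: 144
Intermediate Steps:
N = 11 (N = 8 + 3 = 11)
b(T, I) = 1 + T
b(N, 1²)² = (1 + 11)² = 12² = 144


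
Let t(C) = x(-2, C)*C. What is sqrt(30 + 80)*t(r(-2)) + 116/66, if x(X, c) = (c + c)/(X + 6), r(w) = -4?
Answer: 58/33 + 8*sqrt(110) ≈ 85.662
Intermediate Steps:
x(X, c) = 2*c/(6 + X) (x(X, c) = (2*c)/(6 + X) = 2*c/(6 + X))
t(C) = C**2/2 (t(C) = (2*C/(6 - 2))*C = (2*C/4)*C = (2*C*(1/4))*C = (C/2)*C = C**2/2)
sqrt(30 + 80)*t(r(-2)) + 116/66 = sqrt(30 + 80)*((1/2)*(-4)**2) + 116/66 = sqrt(110)*((1/2)*16) + 116*(1/66) = sqrt(110)*8 + 58/33 = 8*sqrt(110) + 58/33 = 58/33 + 8*sqrt(110)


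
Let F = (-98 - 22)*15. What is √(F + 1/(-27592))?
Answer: I*√342593315698/13796 ≈ 42.426*I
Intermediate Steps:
F = -1800 (F = -120*15 = -1800)
√(F + 1/(-27592)) = √(-1800 + 1/(-27592)) = √(-1800 - 1/27592) = √(-49665601/27592) = I*√342593315698/13796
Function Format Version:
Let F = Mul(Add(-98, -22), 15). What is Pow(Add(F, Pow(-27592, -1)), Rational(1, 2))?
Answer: Mul(Rational(1, 13796), I, Pow(342593315698, Rational(1, 2))) ≈ Mul(42.426, I)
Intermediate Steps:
F = -1800 (F = Mul(-120, 15) = -1800)
Pow(Add(F, Pow(-27592, -1)), Rational(1, 2)) = Pow(Add(-1800, Pow(-27592, -1)), Rational(1, 2)) = Pow(Add(-1800, Rational(-1, 27592)), Rational(1, 2)) = Pow(Rational(-49665601, 27592), Rational(1, 2)) = Mul(Rational(1, 13796), I, Pow(342593315698, Rational(1, 2)))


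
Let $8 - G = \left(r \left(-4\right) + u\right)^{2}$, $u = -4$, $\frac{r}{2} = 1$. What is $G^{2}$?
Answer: $18496$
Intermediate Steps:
$r = 2$ ($r = 2 \cdot 1 = 2$)
$G = -136$ ($G = 8 - \left(2 \left(-4\right) - 4\right)^{2} = 8 - \left(-8 - 4\right)^{2} = 8 - \left(-12\right)^{2} = 8 - 144 = -136$)
$G^{2} = \left(-136\right)^{2} = 18496$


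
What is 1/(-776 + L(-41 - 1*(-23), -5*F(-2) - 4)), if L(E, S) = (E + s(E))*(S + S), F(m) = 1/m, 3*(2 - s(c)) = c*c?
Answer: -1/404 ≈ -0.0024752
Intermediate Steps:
s(c) = 2 - c²/3 (s(c) = 2 - c*c/3 = 2 - c²/3)
L(E, S) = 2*S*(2 + E - E²/3) (L(E, S) = (E + (2 - E²/3))*(S + S) = (2 + E - E²/3)*(2*S) = 2*S*(2 + E - E²/3))
1/(-776 + L(-41 - 1*(-23), -5*F(-2) - 4)) = 1/(-776 + 2*(-5/(-2) - 4)*(6 - (-41 - 1*(-23))² + 3*(-41 - 1*(-23)))/3) = 1/(-776 + 2*(-5*(-½) - 4)*(6 - (-41 + 23)² + 3*(-41 + 23))/3) = 1/(-776 + 2*(5/2 - 4)*(6 - 1*(-18)² + 3*(-18))/3) = 1/(-776 + (⅔)*(-3/2)*(6 - 1*324 - 54)) = 1/(-776 + (⅔)*(-3/2)*(6 - 324 - 54)) = 1/(-776 + (⅔)*(-3/2)*(-372)) = 1/(-776 + 372) = 1/(-404) = -1/404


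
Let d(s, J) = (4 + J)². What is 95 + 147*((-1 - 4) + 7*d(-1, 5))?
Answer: 82709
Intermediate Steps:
95 + 147*((-1 - 4) + 7*d(-1, 5)) = 95 + 147*((-1 - 4) + 7*(4 + 5)²) = 95 + 147*(-5 + 7*9²) = 95 + 147*(-5 + 7*81) = 95 + 147*(-5 + 567) = 95 + 147*562 = 95 + 82614 = 82709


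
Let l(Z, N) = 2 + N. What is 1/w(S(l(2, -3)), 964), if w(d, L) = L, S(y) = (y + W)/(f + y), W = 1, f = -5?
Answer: 1/964 ≈ 0.0010373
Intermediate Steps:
S(y) = (1 + y)/(-5 + y) (S(y) = (y + 1)/(-5 + y) = (1 + y)/(-5 + y))
1/w(S(l(2, -3)), 964) = 1/964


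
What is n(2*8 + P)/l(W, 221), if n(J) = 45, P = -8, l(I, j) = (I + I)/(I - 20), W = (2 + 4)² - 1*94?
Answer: 1755/58 ≈ 30.259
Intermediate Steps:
W = -58 (W = 6² - 94 = 36 - 94 = -58)
l(I, j) = 2*I/(-20 + I) (l(I, j) = (2*I)/(-20 + I) = 2*I/(-20 + I))
n(2*8 + P)/l(W, 221) = 45/((2*(-58)/(-20 - 58))) = 45/((2*(-58)/(-78))) = 45/((2*(-58)*(-1/78))) = 45/(58/39) = 45*(39/58) = 1755/58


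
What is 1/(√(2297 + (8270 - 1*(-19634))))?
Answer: √30201/30201 ≈ 0.0057543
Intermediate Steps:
1/(√(2297 + (8270 - 1*(-19634)))) = 1/(√(2297 + (8270 + 19634))) = 1/(√(2297 + 27904)) = 1/(√30201) = √30201/30201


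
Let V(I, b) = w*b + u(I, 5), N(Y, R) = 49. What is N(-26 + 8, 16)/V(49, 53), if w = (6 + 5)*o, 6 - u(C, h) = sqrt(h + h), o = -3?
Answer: -85407/3038039 + 49*sqrt(10)/3038039 ≈ -0.028062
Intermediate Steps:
u(C, h) = 6 - sqrt(2)*sqrt(h) (u(C, h) = 6 - sqrt(h + h) = 6 - sqrt(2*h) = 6 - sqrt(2)*sqrt(h))
w = -33 (w = (6 + 5)*(-3) = 11*(-3) = -33)
V(I, b) = 6 - sqrt(10) - 33*b (V(I, b) = -33*b + (6 - sqrt(2)*sqrt(5)) = -33*b + (6 - sqrt(10)) = 6 - sqrt(10) - 33*b)
N(-26 + 8, 16)/V(49, 53) = 49/(6 - sqrt(10) - 33*53) = 49/(6 - sqrt(10) - 1749) = 49/(-1743 - sqrt(10))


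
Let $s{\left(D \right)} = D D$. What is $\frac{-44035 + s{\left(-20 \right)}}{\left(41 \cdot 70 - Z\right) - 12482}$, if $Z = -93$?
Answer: $\frac{14545}{3173} \approx 4.584$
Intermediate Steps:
$s{\left(D \right)} = D^{2}$
$\frac{-44035 + s{\left(-20 \right)}}{\left(41 \cdot 70 - Z\right) - 12482} = \frac{-44035 + \left(-20\right)^{2}}{\left(41 \cdot 70 - -93\right) - 12482} = \frac{-44035 + 400}{\left(2870 + 93\right) - 12482} = - \frac{43635}{2963 - 12482} = - \frac{43635}{-9519} = \left(-43635\right) \left(- \frac{1}{9519}\right) = \frac{14545}{3173}$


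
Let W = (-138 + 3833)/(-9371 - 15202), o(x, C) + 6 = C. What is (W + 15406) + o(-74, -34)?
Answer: 377585023/24573 ≈ 15366.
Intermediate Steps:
o(x, C) = -6 + C
W = -3695/24573 (W = 3695/(-24573) = 3695*(-1/24573) = -3695/24573 ≈ -0.15037)
(W + 15406) + o(-74, -34) = (-3695/24573 + 15406) + (-6 - 34) = 378567943/24573 - 40 = 377585023/24573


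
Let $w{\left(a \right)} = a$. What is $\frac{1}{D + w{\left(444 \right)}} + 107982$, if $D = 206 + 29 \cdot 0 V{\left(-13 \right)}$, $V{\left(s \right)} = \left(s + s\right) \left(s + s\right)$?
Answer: $\frac{70188301}{650} \approx 1.0798 \cdot 10^{5}$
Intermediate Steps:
$V{\left(s \right)} = 4 s^{2}$ ($V{\left(s \right)} = 2 s 2 s = 4 s^{2}$)
$D = 206$ ($D = 206 + 29 \cdot 0 \cdot 4 \left(-13\right)^{2} = 206 + 0 \cdot 4 \cdot 169 = 206 + 0 \cdot 676 = 206 + 0 = 206$)
$\frac{1}{D + w{\left(444 \right)}} + 107982 = \frac{1}{206 + 444} + 107982 = \frac{1}{650} + 107982 = \frac{70188301}{650}$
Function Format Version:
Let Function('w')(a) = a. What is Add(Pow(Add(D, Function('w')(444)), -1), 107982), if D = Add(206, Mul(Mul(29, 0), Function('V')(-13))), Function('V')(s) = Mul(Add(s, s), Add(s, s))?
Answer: Rational(70188301, 650) ≈ 1.0798e+5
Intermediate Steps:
Function('V')(s) = Mul(4, Pow(s, 2)) (Function('V')(s) = Mul(Mul(2, s), Mul(2, s)) = Mul(4, Pow(s, 2)))
D = 206 (D = Add(206, Mul(Mul(29, 0), Mul(4, Pow(-13, 2)))) = Add(206, Mul(0, Mul(4, 169))) = Add(206, Mul(0, 676)) = Add(206, 0) = 206)
Add(Pow(Add(D, Function('w')(444)), -1), 107982) = Add(Pow(Add(206, 444), -1), 107982) = Add(Pow(650, -1), 107982) = Add(Rational(1, 650), 107982) = Rational(70188301, 650)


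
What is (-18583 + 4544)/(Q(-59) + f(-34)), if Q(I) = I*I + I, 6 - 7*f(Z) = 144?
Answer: -98273/23816 ≈ -4.1263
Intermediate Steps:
f(Z) = -138/7 (f(Z) = 6/7 - ⅐*144 = 6/7 - 144/7 = -138/7)
Q(I) = I + I² (Q(I) = I² + I = I + I²)
(-18583 + 4544)/(Q(-59) + f(-34)) = (-18583 + 4544)/(-59*(1 - 59) - 138/7) = -14039/(-59*(-58) - 138/7) = -14039/(3422 - 138/7) = -14039/23816/7 = -14039*7/23816 = -98273/23816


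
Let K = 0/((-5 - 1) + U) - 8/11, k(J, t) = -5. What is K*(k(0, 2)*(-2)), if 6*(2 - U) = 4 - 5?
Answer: -80/11 ≈ -7.2727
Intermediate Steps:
U = 13/6 (U = 2 - (4 - 5)/6 = 2 - ⅙*(-1) = 2 + ⅙ = 13/6 ≈ 2.1667)
K = -8/11 (K = 0/((-5 - 1) + 13/6) - 8/11 = 0/(-6 + 13/6) - 8*1/11 = 0/(-23/6) - 8/11 = 0*(-6/23) - 8/11 = 0 - 8/11 = -8/11 ≈ -0.72727)
K*(k(0, 2)*(-2)) = -(-40)*(-2)/11 = -8/11*10 = -80/11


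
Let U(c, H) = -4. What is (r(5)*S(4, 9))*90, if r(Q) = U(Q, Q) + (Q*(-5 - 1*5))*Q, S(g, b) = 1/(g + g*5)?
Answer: -1905/2 ≈ -952.50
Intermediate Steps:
S(g, b) = 1/(6*g) (S(g, b) = 1/(g + 5*g) = 1/(6*g))
r(Q) = -4 - 10*Q**2 (r(Q) = -4 + (Q*(-5 - 1*5))*Q = -4 + (Q*(-5 - 5))*Q = -4 + (Q*(-10))*Q = -4 + (-10*Q)*Q = -4 - 10*Q**2)
(r(5)*S(4, 9))*90 = ((-4 - 10*5**2)*((1/6)/4))*90 = ((-4 - 10*25)*((1/6)*(1/4)))*90 = ((-4 - 250)*(1/24))*90 = -254*1/24*90 = -127/12*90 = -1905/2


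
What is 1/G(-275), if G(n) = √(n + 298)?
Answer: √23/23 ≈ 0.20851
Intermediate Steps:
G(n) = √(298 + n)
1/G(-275) = 1/(√(298 - 275)) = 1/(√23) = √23/23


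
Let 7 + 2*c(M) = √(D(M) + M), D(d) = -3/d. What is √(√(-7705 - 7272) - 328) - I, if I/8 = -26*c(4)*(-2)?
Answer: 1456 + √(-328 + I*√14977) - 104*√13 ≈ 1084.3 + 18.413*I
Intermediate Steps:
c(M) = -7/2 + √(M - 3/M)/2 (c(M) = -7/2 + √(-3/M + M)/2 = -7/2 + √(M - 3/M)/2)
I = -1456 + 104*√13 (I = 8*(-26*(-7/2 + √((-3 + 4²)/4)/2)*(-2)) = 8*(-26*(-7/2 + √((-3 + 16)/4)/2)*(-2)) = 8*(-26*(-7/2 + √((¼)*13)/2)*(-2)) = 8*(-26*(-7/2 + √(13/4)/2)*(-2)) = 8*(-26*(-7/2 + (√13/2)/2)*(-2)) = 8*(-26*(-7/2 + √13/4)*(-2)) = 8*((91 - 13*√13/2)*(-2)) = 8*(-182 + 13*√13) = -1456 + 104*√13 ≈ -1081.0)
√(√(-7705 - 7272) - 328) - I = √(√(-7705 - 7272) - 328) - (-1456 + 104*√13) = √(√(-14977) - 328) + (1456 - 104*√13) = √(I*√14977 - 328) + (1456 - 104*√13) = √(-328 + I*√14977) + (1456 - 104*√13) = 1456 + √(-328 + I*√14977) - 104*√13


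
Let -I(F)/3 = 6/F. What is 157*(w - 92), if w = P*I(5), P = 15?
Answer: -22922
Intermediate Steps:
I(F) = -18/F
w = -54 (w = 15*(-18/5) = -54)
157*(w - 92) = 157*(-54 - 92) = 157*(-146) = -22922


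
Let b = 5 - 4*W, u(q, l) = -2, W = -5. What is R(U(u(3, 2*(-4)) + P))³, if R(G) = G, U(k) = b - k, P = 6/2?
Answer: 13824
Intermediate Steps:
b = 25 (b = 5 - 4*(-5) = 5 + 20 = 25)
P = 3 (P = 6*(½) = 3)
U(k) = 25 - k
R(U(u(3, 2*(-4)) + P))³ = (25 - (-2 + 3))³ = (25 - 1*1)³ = (25 - 1)³ = 24³ = 13824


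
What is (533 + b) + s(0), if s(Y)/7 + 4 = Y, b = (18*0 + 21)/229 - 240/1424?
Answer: 10290839/20381 ≈ 504.92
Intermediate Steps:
b = -1566/20381 (b = (0 + 21)*(1/229) - 240*1/1424 = 21*(1/229) - 15/89 = 21/229 - 15/89 = -1566/20381 ≈ -0.076836)
s(Y) = -28 + 7*Y
(533 + b) + s(0) = (533 - 1566/20381) + (-28 + 7*0) = 10861507/20381 + (-28 + 0) = 10861507/20381 - 28 = 10290839/20381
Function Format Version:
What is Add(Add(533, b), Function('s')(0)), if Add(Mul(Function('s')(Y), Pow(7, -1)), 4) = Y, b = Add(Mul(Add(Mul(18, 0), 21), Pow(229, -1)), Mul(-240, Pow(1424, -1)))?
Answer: Rational(10290839, 20381) ≈ 504.92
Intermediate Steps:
b = Rational(-1566, 20381) (b = Add(Mul(Add(0, 21), Rational(1, 229)), Mul(-240, Rational(1, 1424))) = Add(Mul(21, Rational(1, 229)), Rational(-15, 89)) = Add(Rational(21, 229), Rational(-15, 89)) = Rational(-1566, 20381) ≈ -0.076836)
Function('s')(Y) = Add(-28, Mul(7, Y))
Add(Add(533, b), Function('s')(0)) = Add(Add(533, Rational(-1566, 20381)), Add(-28, Mul(7, 0))) = Add(Rational(10861507, 20381), Add(-28, 0)) = Add(Rational(10861507, 20381), -28) = Rational(10290839, 20381)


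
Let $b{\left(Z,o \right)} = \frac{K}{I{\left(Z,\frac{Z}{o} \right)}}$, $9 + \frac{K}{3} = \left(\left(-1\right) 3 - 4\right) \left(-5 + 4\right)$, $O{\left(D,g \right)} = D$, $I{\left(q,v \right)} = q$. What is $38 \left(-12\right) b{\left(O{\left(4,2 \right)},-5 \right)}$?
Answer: $684$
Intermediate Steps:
$K = -6$ ($K = -27 + 3 \left(\left(-1\right) 3 - 4\right) \left(-5 + 4\right) = -27 + 3 \left(-3 - 4\right) \left(-1\right) = -27 + 3 \left(\left(-7\right) \left(-1\right)\right) = -27 + 3 \cdot 7 = -27 + 21 = -6$)
$b{\left(Z,o \right)} = - \frac{6}{Z}$
$38 \left(-12\right) b{\left(O{\left(4,2 \right)},-5 \right)} = 38 \left(-12\right) \left(- \frac{6}{4}\right) = - 456 \left(\left(-6\right) \frac{1}{4}\right) = \left(-456\right) \left(- \frac{3}{2}\right) = 684$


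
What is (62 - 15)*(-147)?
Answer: -6909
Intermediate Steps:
(62 - 15)*(-147) = 47*(-147) = -6909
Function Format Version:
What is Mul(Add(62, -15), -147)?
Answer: -6909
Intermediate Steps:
Mul(Add(62, -15), -147) = Mul(47, -147) = -6909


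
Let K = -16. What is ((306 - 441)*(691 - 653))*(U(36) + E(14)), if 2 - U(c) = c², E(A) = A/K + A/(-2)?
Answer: 26714475/4 ≈ 6.6786e+6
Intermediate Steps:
E(A) = -9*A/16 (E(A) = A/(-16) + A/(-2) = A*(-1/16) + A*(-½) = -A/16 - A/2 = -9*A/16)
U(c) = 2 - c²
((306 - 441)*(691 - 653))*(U(36) + E(14)) = ((306 - 441)*(691 - 653))*((2 - 1*36²) - 9/16*14) = (-135*38)*((2 - 1*1296) - 63/8) = -5130*((2 - 1296) - 63/8) = -5130*(-1294 - 63/8) = -5130*(-10415/8) = 26714475/4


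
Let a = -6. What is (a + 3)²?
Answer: 9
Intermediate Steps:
(a + 3)² = (-6 + 3)² = (-3)² = 9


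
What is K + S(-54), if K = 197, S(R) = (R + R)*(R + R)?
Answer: 11861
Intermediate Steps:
S(R) = 4*R**2 (S(R) = (2*R)*(2*R) = 4*R**2)
K + S(-54) = 197 + 4*(-54)**2 = 197 + 4*2916 = 197 + 11664 = 11861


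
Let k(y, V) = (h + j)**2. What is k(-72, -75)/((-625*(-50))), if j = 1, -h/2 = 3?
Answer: 1/1250 ≈ 0.00080000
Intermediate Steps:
h = -6 (h = -2*3 = -6)
k(y, V) = 25 (k(y, V) = (-6 + 1)**2 = (-5)**2 = 25)
k(-72, -75)/((-625*(-50))) = 25/((-625*(-50))) = 25/31250 = 25*(1/31250) = 1/1250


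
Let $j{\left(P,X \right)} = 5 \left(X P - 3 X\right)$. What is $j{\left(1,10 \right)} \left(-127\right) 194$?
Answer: $2463800$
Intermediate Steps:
$j{\left(P,X \right)} = - 15 X + 5 P X$ ($j{\left(P,X \right)} = 5 \left(P X - 3 X\right) = 5 \left(- 3 X + P X\right) = - 15 X + 5 P X$)
$j{\left(1,10 \right)} \left(-127\right) 194 = 5 \cdot 10 \left(-3 + 1\right) \left(-127\right) 194 = 5 \cdot 10 \left(-2\right) \left(-127\right) 194 = \left(-100\right) \left(-127\right) 194 = 12700 \cdot 194 = 2463800$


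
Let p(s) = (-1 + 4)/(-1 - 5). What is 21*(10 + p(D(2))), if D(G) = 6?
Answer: 399/2 ≈ 199.50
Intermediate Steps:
p(s) = -½ (p(s) = 3/(-6) = 3*(-⅙) = -½)
21*(10 + p(D(2))) = 21*(10 - ½) = 21*(19/2) = 399/2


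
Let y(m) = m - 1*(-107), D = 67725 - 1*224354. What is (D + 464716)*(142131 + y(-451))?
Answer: 43682731469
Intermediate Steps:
D = -156629 (D = 67725 - 224354 = -156629)
y(m) = 107 + m (y(m) = m + 107 = 107 + m)
(D + 464716)*(142131 + y(-451)) = (-156629 + 464716)*(142131 + (107 - 451)) = 308087*(142131 - 344) = 308087*141787 = 43682731469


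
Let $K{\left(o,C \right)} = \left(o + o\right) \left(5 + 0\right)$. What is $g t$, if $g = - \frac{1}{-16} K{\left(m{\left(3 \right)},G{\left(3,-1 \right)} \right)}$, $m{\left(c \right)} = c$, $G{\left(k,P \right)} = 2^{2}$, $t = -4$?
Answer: $- \frac{15}{2} \approx -7.5$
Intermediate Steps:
$G{\left(k,P \right)} = 4$
$K{\left(o,C \right)} = 10 o$ ($K{\left(o,C \right)} = 2 o 5 = 10 o$)
$g = \frac{15}{8}$ ($g = - \frac{1}{-16} \cdot 10 \cdot 3 = \left(-1\right) \left(- \frac{1}{16}\right) 30 = \frac{1}{16} \cdot 30 = \frac{15}{8} \approx 1.875$)
$g t = \frac{15}{8} \left(-4\right) = - \frac{15}{2}$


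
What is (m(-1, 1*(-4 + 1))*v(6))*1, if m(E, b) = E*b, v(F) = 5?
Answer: 15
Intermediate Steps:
(m(-1, 1*(-4 + 1))*v(6))*1 = (-(-4 + 1)*5)*1 = (-(-3)*5)*1 = (-1*(-3)*5)*1 = (3*5)*1 = 15*1 = 15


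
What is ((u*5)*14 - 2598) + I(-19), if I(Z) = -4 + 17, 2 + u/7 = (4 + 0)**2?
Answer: 4275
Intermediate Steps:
u = 98 (u = -14 + 7*(4 + 0)**2 = -14 + 7*4**2 = -14 + 7*16 = -14 + 112 = 98)
I(Z) = 13
((u*5)*14 - 2598) + I(-19) = ((98*5)*14 - 2598) + 13 = (490*14 - 2598) + 13 = (6860 - 2598) + 13 = 4262 + 13 = 4275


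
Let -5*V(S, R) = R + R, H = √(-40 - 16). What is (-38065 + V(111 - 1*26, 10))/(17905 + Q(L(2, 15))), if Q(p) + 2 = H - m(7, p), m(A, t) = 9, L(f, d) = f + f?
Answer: -340603343/160097646 + 38069*I*√14/160097646 ≈ -2.1275 + 0.00088971*I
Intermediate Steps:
L(f, d) = 2*f
H = 2*I*√14 (H = √(-56) = 2*I*√14 ≈ 7.4833*I)
Q(p) = -11 + 2*I*√14 (Q(p) = -2 + (2*I*√14 - 1*9) = -2 + (2*I*√14 - 9) = -2 + (-9 + 2*I*√14) = -11 + 2*I*√14)
V(S, R) = -2*R/5 (V(S, R) = -(R + R)/5 = -2*R/5)
(-38065 + V(111 - 1*26, 10))/(17905 + Q(L(2, 15))) = (-38065 - ⅖*10)/(17905 + (-11 + 2*I*√14)) = (-38065 - 4)/(17894 + 2*I*√14) = -38069/(17894 + 2*I*√14)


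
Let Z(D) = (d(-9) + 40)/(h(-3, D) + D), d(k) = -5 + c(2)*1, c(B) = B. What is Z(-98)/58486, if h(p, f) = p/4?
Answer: -74/11550985 ≈ -6.4064e-6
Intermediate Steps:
h(p, f) = p/4 (h(p, f) = p*(¼) = p/4)
d(k) = -3 (d(k) = -5 + 2*1 = -5 + 2 = -3)
Z(D) = 37/(-¾ + D) (Z(D) = (-3 + 40)/((¼)*(-3) + D) = 37/(-¾ + D))
Z(-98)/58486 = (148/(-3 + 4*(-98)))/58486 = (148/(-3 - 392))*(1/58486) = (148/(-395))*(1/58486) = (148*(-1/395))*(1/58486) = -148/395*1/58486 = -74/11550985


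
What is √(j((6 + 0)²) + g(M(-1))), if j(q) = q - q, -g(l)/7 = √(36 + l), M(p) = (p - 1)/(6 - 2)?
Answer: I*2^(¾)*√7*71^(¼)/2 ≈ 6.4581*I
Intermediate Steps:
M(p) = -¼ + p/4 (M(p) = (-1 + p)/4 = (-1 + p)*(¼) = -¼ + p/4)
g(l) = -7*√(36 + l)
j(q) = 0
√(j((6 + 0)²) + g(M(-1))) = √(0 - 7*√(36 + (-¼ + (¼)*(-1)))) = √(0 - 7*√(36 + (-¼ - ¼))) = √(0 - 7*√(36 - ½)) = √(0 - 7*√142/2) = √(-7*√142/2) = I*2^(¾)*71^(¼)*(2*√7)/4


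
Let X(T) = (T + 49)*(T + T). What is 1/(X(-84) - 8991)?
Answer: -1/3111 ≈ -0.00032144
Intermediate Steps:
X(T) = 2*T*(49 + T) (X(T) = (49 + T)*(2*T) = 2*T*(49 + T))
1/(X(-84) - 8991) = 1/(2*(-84)*(49 - 84) - 8991) = 1/(2*(-84)*(-35) - 8991) = 1/(5880 - 8991) = 1/(-3111) = -1/3111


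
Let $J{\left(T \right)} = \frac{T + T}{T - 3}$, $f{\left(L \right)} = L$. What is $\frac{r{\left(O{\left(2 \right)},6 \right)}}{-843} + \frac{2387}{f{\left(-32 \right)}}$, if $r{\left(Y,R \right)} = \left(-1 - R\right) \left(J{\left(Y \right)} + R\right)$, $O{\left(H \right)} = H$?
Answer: $- \frac{2011793}{26976} \approx -74.577$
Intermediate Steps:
$J{\left(T \right)} = \frac{2 T}{-3 + T}$
$r{\left(Y,R \right)} = \left(-1 - R\right) \left(R + \frac{2 Y}{-3 + Y}\right)$ ($r{\left(Y,R \right)} = \left(-1 - R\right) \left(\frac{2 Y}{-3 + Y} + R\right) = \left(-1 - R\right) \left(R + \frac{2 Y}{-3 + Y}\right)$)
$\frac{r{\left(O{\left(2 \right)},6 \right)}}{-843} + \frac{2387}{f{\left(-32 \right)}} = \frac{\frac{1}{-3 + 2} \left(\left(-2\right) 2 - 12 \cdot 2 + 6 \left(-1 - 6\right) \left(-3 + 2\right)\right)}{-843} + \frac{2387}{-32} = \frac{-4 - 24 + 6 \left(-1 - 6\right) \left(-1\right)}{-1} \left(- \frac{1}{843}\right) + 2387 \left(- \frac{1}{32}\right) = - (-4 - 24 + 6 \left(-7\right) \left(-1\right)) \left(- \frac{1}{843}\right) - \frac{2387}{32} = - (-4 - 24 + 42) \left(- \frac{1}{843}\right) - \frac{2387}{32} = \left(-1\right) 14 \left(- \frac{1}{843}\right) - \frac{2387}{32} = \left(-14\right) \left(- \frac{1}{843}\right) - \frac{2387}{32} = \frac{14}{843} - \frac{2387}{32} = - \frac{2011793}{26976}$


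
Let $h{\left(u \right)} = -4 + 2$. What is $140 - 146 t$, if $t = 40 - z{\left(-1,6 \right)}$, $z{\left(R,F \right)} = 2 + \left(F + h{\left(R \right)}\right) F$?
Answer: $-1904$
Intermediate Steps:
$h{\left(u \right)} = -2$
$z{\left(R,F \right)} = 2 + F \left(-2 + F\right)$ ($z{\left(R,F \right)} = 2 + \left(F - 2\right) F = 2 + \left(-2 + F\right) F = 2 + F \left(-2 + F\right)$)
$t = 14$ ($t = 40 - \left(2 + 6^{2} - 12\right) = 40 - \left(2 + 36 - 12\right) = 40 - 26 = 14$)
$140 - 146 t = 140 - 2044 = -1904$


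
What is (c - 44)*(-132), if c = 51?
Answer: -924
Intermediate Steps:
(c - 44)*(-132) = (51 - 44)*(-132) = 7*(-132) = -924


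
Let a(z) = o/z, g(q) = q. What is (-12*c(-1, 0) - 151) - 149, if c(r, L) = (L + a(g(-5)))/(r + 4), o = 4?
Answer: -1484/5 ≈ -296.80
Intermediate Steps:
a(z) = 4/z
c(r, L) = (-⅘ + L)/(4 + r) (c(r, L) = (L + 4/(-5))/(r + 4) = (L + 4*(-⅕))/(4 + r) = (L - ⅘)/(4 + r) = (-⅘ + L)/(4 + r))
(-12*c(-1, 0) - 151) - 149 = (-12*(-⅘ + 0)/(4 - 1) - 151) - 149 = (-12*(-4)/(3*5) - 151) - 149 = (-4*(-4)/5 - 151) - 149 = (-12*(-4/15) - 151) - 149 = (16/5 - 151) - 149 = -739/5 - 149 = -1484/5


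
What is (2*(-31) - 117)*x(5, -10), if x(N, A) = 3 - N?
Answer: 358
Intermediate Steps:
(2*(-31) - 117)*x(5, -10) = (2*(-31) - 117)*(3 - 1*5) = (-62 - 117)*(3 - 5) = -179*(-2) = 358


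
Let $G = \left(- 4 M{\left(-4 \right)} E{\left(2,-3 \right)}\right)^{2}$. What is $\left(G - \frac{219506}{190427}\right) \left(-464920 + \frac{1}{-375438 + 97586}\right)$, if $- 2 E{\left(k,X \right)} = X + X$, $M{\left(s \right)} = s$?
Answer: $- \frac{28324054844583069991}{26455261402} \approx -1.0706 \cdot 10^{9}$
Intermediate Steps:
$E{\left(k,X \right)} = - X$ ($E{\left(k,X \right)} = - \frac{X + X}{2} = - \frac{2 X}{2} = - X$)
$G = 2304$ ($G = \left(- 4 \left(- 4 \left(\left(-1\right) \left(-3\right)\right)\right)\right)^{2} = \left(- 4 \left(\left(-4\right) 3\right)\right)^{2} = \left(\left(-4\right) \left(-12\right)\right)^{2} = 48^{2} = 2304$)
$\left(G - \frac{219506}{190427}\right) \left(-464920 + \frac{1}{-375438 + 97586}\right) = \left(2304 - \frac{219506}{190427}\right) \left(-464920 + \frac{1}{-375438 + 97586}\right) = \left(2304 - \frac{219506}{190427}\right) \left(-464920 + \frac{1}{-277852}\right) = \left(2304 - \frac{219506}{190427}\right) \left(-464920 - \frac{1}{277852}\right) = \frac{438524302}{190427} \left(- \frac{129178951841}{277852}\right) = - \frac{28324054844583069991}{26455261402}$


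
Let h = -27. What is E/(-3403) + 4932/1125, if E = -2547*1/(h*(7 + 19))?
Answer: 145422457/33179250 ≈ 4.3829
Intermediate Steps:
E = 283/78 (E = -2547*(-1/(27*(7 + 19))) = -2547/((-27*26)) = -2547/(-702) = -2547*(-1/702) = 283/78 ≈ 3.6282)
E/(-3403) + 4932/1125 = (283/78)/(-3403) + 4932/1125 = (283/78)*(-1/3403) + 4932*(1/1125) = -283/265434 + 548/125 = 145422457/33179250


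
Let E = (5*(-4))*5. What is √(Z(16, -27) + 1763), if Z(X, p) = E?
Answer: √1663 ≈ 40.780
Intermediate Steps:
E = -100 (E = -20*5 = -100)
Z(X, p) = -100
√(Z(16, -27) + 1763) = √(-100 + 1763) = √1663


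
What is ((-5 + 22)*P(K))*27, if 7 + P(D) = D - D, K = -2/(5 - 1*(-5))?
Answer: -3213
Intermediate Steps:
K = -⅕ (K = -2/(5 + 5) = -2/10 = -2*⅒ = -⅕ ≈ -0.20000)
P(D) = -7 (P(D) = -7 + (D - D) = -7 + 0 = -7)
((-5 + 22)*P(K))*27 = ((-5 + 22)*(-7))*27 = (17*(-7))*27 = -119*27 = -3213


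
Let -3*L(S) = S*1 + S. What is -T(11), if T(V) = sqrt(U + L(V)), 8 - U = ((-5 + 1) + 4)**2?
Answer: -sqrt(6)/3 ≈ -0.81650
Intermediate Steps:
L(S) = -2*S/3 (L(S) = -(S*1 + S)/3 = -(S + S)/3 = -2*S/3)
U = 8 (U = 8 - ((-5 + 1) + 4)**2 = 8 - (-4 + 4)**2 = 8 - 1*0**2 = 8 - 1*0 = 8 + 0 = 8)
T(V) = sqrt(8 - 2*V/3)
-T(11) = -sqrt(72 - 6*11)/3 = -sqrt(72 - 66)/3 = -sqrt(6)/3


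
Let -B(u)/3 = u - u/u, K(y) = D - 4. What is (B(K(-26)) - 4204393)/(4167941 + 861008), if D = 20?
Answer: -4204438/5028949 ≈ -0.83605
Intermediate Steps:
K(y) = 16 (K(y) = 20 - 4 = 16)
B(u) = 3 - 3*u (B(u) = -3*(u - u/u) = -3*(u - 1*1) = -3*(u - 1) = -3*(-1 + u) = 3 - 3*u)
(B(K(-26)) - 4204393)/(4167941 + 861008) = ((3 - 3*16) - 4204393)/(4167941 + 861008) = ((3 - 48) - 4204393)/5028949 = (-45 - 4204393)*(1/5028949) = -4204438*1/5028949 = -4204438/5028949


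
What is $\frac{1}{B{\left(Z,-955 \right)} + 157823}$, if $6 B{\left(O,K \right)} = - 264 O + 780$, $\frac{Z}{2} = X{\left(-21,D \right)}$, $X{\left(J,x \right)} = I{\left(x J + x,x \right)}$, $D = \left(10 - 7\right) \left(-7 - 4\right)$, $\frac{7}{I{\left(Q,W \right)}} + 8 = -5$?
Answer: $\frac{13}{2054005} \approx 6.3291 \cdot 10^{-6}$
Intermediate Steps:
$I{\left(Q,W \right)} = - \frac{7}{13}$ ($I{\left(Q,W \right)} = \frac{7}{-8 - 5} = \frac{7}{-13} = 7 \left(- \frac{1}{13}\right) = - \frac{7}{13}$)
$D = -33$ ($D = 3 \left(-11\right) = -33$)
$X{\left(J,x \right)} = - \frac{7}{13}$
$Z = - \frac{14}{13}$ ($Z = 2 \left(- \frac{7}{13}\right) = - \frac{14}{13} \approx -1.0769$)
$B{\left(O,K \right)} = 130 - 44 O$ ($B{\left(O,K \right)} = \frac{- 264 O + 780}{6} = \frac{780 - 264 O}{6} = 130 - 44 O$)
$\frac{1}{B{\left(Z,-955 \right)} + 157823} = \frac{1}{\left(130 - - \frac{616}{13}\right) + 157823} = \frac{1}{\left(130 + \frac{616}{13}\right) + 157823} = \frac{1}{\frac{2306}{13} + 157823} = \frac{1}{\frac{2054005}{13}} = \frac{13}{2054005}$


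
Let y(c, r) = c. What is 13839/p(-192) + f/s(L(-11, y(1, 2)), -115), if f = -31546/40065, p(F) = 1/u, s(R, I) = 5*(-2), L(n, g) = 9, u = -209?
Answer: -579410198302/200325 ≈ -2.8924e+6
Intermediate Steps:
s(R, I) = -10
p(F) = -1/209 (p(F) = 1/(-209) = -1/209)
f = -31546/40065 (f = -31546*1/40065 = -31546/40065 ≈ -0.78737)
13839/p(-192) + f/s(L(-11, y(1, 2)), -115) = 13839/(-1/209) - 31546/40065/(-10) = 13839*(-209) - 31546/40065*(-1/10) = -2892351 + 15773/200325 = -579410198302/200325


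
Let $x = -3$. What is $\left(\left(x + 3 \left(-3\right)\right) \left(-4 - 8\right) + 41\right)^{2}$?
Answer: $34225$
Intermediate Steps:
$\left(\left(x + 3 \left(-3\right)\right) \left(-4 - 8\right) + 41\right)^{2} = \left(\left(-3 + 3 \left(-3\right)\right) \left(-4 - 8\right) + 41\right)^{2} = \left(\left(-3 - 9\right) \left(-4 - 8\right) + 41\right)^{2} = \left(\left(-12\right) \left(-12\right) + 41\right)^{2} = \left(144 + 41\right)^{2} = 185^{2} = 34225$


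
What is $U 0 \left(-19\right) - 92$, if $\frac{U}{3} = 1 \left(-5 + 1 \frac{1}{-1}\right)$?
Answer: $-92$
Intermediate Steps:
$U = -18$ ($U = 3 \cdot 1 \left(-5 + 1 \frac{1}{-1}\right) = 3 \cdot 1 \left(-5 + 1 \left(-1\right)\right) = 3 \cdot 1 \left(-5 - 1\right) = 3 \cdot 1 \left(-6\right) = 3 \left(-6\right) = -18$)
$U 0 \left(-19\right) - 92 = - 18 \cdot 0 \left(-19\right) - 92 = \left(-18\right) 0 - 92 = 0 - 92 = -92$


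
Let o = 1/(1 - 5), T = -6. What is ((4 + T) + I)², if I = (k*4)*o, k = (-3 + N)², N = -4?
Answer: 2601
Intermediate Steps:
o = -¼ (o = 1/(-4) = -¼ ≈ -0.25000)
k = 49 (k = (-3 - 4)² = (-7)² = 49)
I = -49 (I = (49*4)*(-¼) = 196*(-¼) = -49)
((4 + T) + I)² = ((4 - 6) - 49)² = (-2 - 49)² = (-51)² = 2601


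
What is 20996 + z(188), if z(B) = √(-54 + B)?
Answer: 20996 + √134 ≈ 21008.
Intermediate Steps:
20996 + z(188) = 20996 + √(-54 + 188) = 20996 + √134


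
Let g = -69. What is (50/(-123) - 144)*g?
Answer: 408526/41 ≈ 9964.0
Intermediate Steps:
(50/(-123) - 144)*g = (50/(-123) - 144)*(-69) = (50*(-1/123) - 144)*(-69) = (-50/123 - 144)*(-69) = -17762/123*(-69) = 408526/41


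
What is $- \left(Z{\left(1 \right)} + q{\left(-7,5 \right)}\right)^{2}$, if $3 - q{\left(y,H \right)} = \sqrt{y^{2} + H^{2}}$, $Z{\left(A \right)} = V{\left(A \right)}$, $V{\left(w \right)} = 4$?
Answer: $-123 + 14 \sqrt{74} \approx -2.5674$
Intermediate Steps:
$Z{\left(A \right)} = 4$
$q{\left(y,H \right)} = 3 - \sqrt{H^{2} + y^{2}}$ ($q{\left(y,H \right)} = 3 - \sqrt{y^{2} + H^{2}} = 3 - \sqrt{H^{2} + y^{2}}$)
$- \left(Z{\left(1 \right)} + q{\left(-7,5 \right)}\right)^{2} = - \left(4 + \left(3 - \sqrt{5^{2} + \left(-7\right)^{2}}\right)\right)^{2} = - \left(4 + \left(3 - \sqrt{25 + 49}\right)\right)^{2} = - \left(4 + \left(3 - \sqrt{74}\right)\right)^{2} = - \left(7 - \sqrt{74}\right)^{2}$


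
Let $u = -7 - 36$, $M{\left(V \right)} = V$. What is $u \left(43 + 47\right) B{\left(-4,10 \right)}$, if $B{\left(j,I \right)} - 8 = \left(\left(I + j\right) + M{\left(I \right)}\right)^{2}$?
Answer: $-1021680$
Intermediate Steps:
$B{\left(j,I \right)} = 8 + \left(j + 2 I\right)^{2}$ ($B{\left(j,I \right)} = 8 + \left(\left(I + j\right) + I\right)^{2} = 8 + \left(j + 2 I\right)^{2}$)
$u = -43$ ($u = -7 - 36 = -43$)
$u \left(43 + 47\right) B{\left(-4,10 \right)} = - 43 \left(43 + 47\right) \left(8 + \left(-4 + 2 \cdot 10\right)^{2}\right) = \left(-43\right) 90 \left(8 + \left(-4 + 20\right)^{2}\right) = - 3870 \left(8 + 16^{2}\right) = - 3870 \left(8 + 256\right) = \left(-3870\right) 264 = -1021680$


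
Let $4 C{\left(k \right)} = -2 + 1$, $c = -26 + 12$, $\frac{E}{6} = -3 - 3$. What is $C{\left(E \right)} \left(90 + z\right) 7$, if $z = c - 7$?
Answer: $- \frac{483}{4} \approx -120.75$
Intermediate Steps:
$E = -36$ ($E = 6 \left(-3 - 3\right) = 6 \left(-6\right) = -36$)
$c = -14$
$z = -21$ ($z = -14 - 7 = -21$)
$C{\left(k \right)} = - \frac{1}{4}$ ($C{\left(k \right)} = \frac{-2 + 1}{4} = \frac{1}{4} \left(-1\right) = - \frac{1}{4}$)
$C{\left(E \right)} \left(90 + z\right) 7 = - \frac{90 - 21}{4} \cdot 7 = \left(- \frac{1}{4}\right) 69 \cdot 7 = \left(- \frac{69}{4}\right) 7 = - \frac{483}{4}$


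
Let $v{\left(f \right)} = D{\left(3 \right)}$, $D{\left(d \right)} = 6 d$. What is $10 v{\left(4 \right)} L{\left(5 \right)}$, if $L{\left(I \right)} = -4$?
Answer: $-720$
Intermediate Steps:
$v{\left(f \right)} = 18$ ($v{\left(f \right)} = 6 \cdot 3 = 18$)
$10 v{\left(4 \right)} L{\left(5 \right)} = 10 \cdot 18 \left(-4\right) = 180 \left(-4\right) = -720$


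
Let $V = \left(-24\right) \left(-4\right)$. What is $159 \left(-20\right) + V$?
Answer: $-3084$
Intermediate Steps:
$V = 96$
$159 \left(-20\right) + V = 159 \left(-20\right) + 96 = -3180 + 96 = -3084$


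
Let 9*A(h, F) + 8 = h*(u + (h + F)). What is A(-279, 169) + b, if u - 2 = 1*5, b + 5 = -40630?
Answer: -336986/9 ≈ -37443.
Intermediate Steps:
b = -40635 (b = -5 - 40630 = -40635)
u = 7 (u = 2 + 1*5 = 2 + 5 = 7)
A(h, F) = -8/9 + h*(7 + F + h)/9 (A(h, F) = -8/9 + (h*(7 + (h + F)))/9 = -8/9 + (h*(7 + (F + h)))/9 = -8/9 + (h*(7 + F + h))/9 = -8/9 + h*(7 + F + h)/9)
A(-279, 169) + b = (-8/9 + (1/9)*(-279)**2 + (7/9)*(-279) + (1/9)*169*(-279)) - 40635 = (-8/9 + (1/9)*77841 - 217 - 5239) - 40635 = (-8/9 + 8649 - 217 - 5239) - 40635 = 28729/9 - 40635 = -336986/9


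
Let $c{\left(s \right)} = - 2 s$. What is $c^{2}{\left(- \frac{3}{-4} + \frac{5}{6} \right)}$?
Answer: $\frac{361}{36} \approx 10.028$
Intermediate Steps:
$c^{2}{\left(- \frac{3}{-4} + \frac{5}{6} \right)} = \left(- 2 \left(- \frac{3}{-4} + \frac{5}{6}\right)\right)^{2} = \left(- 2 \left(\left(-3\right) \left(- \frac{1}{4}\right) + 5 \cdot \frac{1}{6}\right)\right)^{2} = \left(- 2 \left(\frac{3}{4} + \frac{5}{6}\right)\right)^{2} = \left(\left(-2\right) \frac{19}{12}\right)^{2} = \left(- \frac{19}{6}\right)^{2} = \frac{361}{36}$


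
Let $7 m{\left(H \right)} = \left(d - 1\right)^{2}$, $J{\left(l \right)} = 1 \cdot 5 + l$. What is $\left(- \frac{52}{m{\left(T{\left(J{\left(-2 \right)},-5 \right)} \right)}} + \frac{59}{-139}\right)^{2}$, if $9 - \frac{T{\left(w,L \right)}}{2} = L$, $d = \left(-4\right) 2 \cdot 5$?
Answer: $\frac{22432550625}{54596528281} \approx 0.41088$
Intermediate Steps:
$J{\left(l \right)} = 5 + l$
$d = -40$ ($d = \left(-8\right) 5 = -40$)
$T{\left(w,L \right)} = 18 - 2 L$
$m{\left(H \right)} = \frac{1681}{7}$ ($m{\left(H \right)} = \frac{\left(-40 - 1\right)^{2}}{7} = \frac{\left(-41\right)^{2}}{7} = \frac{1}{7} \cdot 1681 = \frac{1681}{7}$)
$\left(- \frac{52}{m{\left(T{\left(J{\left(-2 \right)},-5 \right)} \right)}} + \frac{59}{-139}\right)^{2} = \left(- \frac{52}{\frac{1681}{7}} + \frac{59}{-139}\right)^{2} = \left(\left(-52\right) \frac{7}{1681} + 59 \left(- \frac{1}{139}\right)\right)^{2} = \left(- \frac{364}{1681} - \frac{59}{139}\right)^{2} = \left(- \frac{149775}{233659}\right)^{2} = \frac{22432550625}{54596528281}$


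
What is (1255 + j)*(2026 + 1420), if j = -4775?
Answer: -12129920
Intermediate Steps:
(1255 + j)*(2026 + 1420) = (1255 - 4775)*(2026 + 1420) = -3520*3446 = -12129920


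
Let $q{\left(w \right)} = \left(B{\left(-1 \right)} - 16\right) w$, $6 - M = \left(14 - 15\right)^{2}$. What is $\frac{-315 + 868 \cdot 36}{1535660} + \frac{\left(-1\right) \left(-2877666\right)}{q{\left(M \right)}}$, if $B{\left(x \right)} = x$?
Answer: $- \frac{126260398293}{3729460} \approx -33855.0$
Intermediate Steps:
$M = 5$ ($M = 6 - \left(14 - 15\right)^{2} = 6 - \left(-1\right)^{2} = 6 - 1 = 5$)
$q{\left(w \right)} = - 17 w$ ($q{\left(w \right)} = \left(-1 - 16\right) w = - 17 w$)
$\frac{-315 + 868 \cdot 36}{1535660} + \frac{\left(-1\right) \left(-2877666\right)}{q{\left(M \right)}} = \frac{-315 + 868 \cdot 36}{1535660} + \frac{\left(-1\right) \left(-2877666\right)}{\left(-17\right) 5} = \left(-315 + 31248\right) \frac{1}{1535660} + \frac{2877666}{-85} = 30933 \cdot \frac{1}{1535660} + 2877666 \left(- \frac{1}{85}\right) = \frac{4419}{219380} - \frac{2877666}{85} = - \frac{126260398293}{3729460}$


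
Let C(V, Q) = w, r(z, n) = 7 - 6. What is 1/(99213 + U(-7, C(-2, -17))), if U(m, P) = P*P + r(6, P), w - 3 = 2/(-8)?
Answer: 16/1587545 ≈ 1.0078e-5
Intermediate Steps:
r(z, n) = 1
w = 11/4 (w = 3 + 2/(-8) = 3 + 2*(-⅛) = 3 - ¼ = 11/4 ≈ 2.7500)
C(V, Q) = 11/4
U(m, P) = 1 + P² (U(m, P) = P*P + 1 = P² + 1 = 1 + P²)
1/(99213 + U(-7, C(-2, -17))) = 1/(99213 + (1 + (11/4)²)) = 1/(99213 + (1 + 121/16)) = 1/(99213 + 137/16) = 1/(1587545/16) = 16/1587545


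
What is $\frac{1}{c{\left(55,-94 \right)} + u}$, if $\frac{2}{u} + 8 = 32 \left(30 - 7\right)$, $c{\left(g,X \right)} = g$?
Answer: $\frac{364}{20021} \approx 0.018181$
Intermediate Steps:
$u = \frac{1}{364}$ ($u = \frac{2}{-8 + 32 \left(30 - 7\right)} = \frac{2}{-8 + 32 \cdot 23} = \frac{2}{-8 + 736} = \frac{2}{728} = 2 \cdot \frac{1}{728} = \frac{1}{364} \approx 0.0027473$)
$\frac{1}{c{\left(55,-94 \right)} + u} = \frac{1}{55 + \frac{1}{364}} = \frac{1}{\frac{20021}{364}} = \frac{364}{20021}$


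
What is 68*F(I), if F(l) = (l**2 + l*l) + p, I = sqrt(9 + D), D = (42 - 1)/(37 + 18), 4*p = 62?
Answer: 130866/55 ≈ 2379.4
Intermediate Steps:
p = 31/2 (p = (1/4)*62 = 31/2 ≈ 15.500)
D = 41/55 ≈ 0.74545
I = 2*sqrt(7370)/55 (I = sqrt(9 + 41/55) = sqrt(536/55) = 2*sqrt(7370)/55 ≈ 3.1218)
F(l) = 31/2 + 2*l**2 (F(l) = (l**2 + l*l) + 31/2 = (l**2 + l**2) + 31/2 = 2*l**2 + 31/2 = 31/2 + 2*l**2)
68*F(I) = 68*(31/2 + 2*(2*sqrt(7370)/55)**2) = 68*(31/2 + 2*(536/55)) = 68*(31/2 + 1072/55) = 68*(3849/110) = 130866/55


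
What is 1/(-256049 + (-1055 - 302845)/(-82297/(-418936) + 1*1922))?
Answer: -268425763/68772586407187 ≈ -3.9031e-6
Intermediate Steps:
1/(-256049 + (-1055 - 302845)/(-82297/(-418936) + 1*1922)) = 1/(-256049 - 303900/(-82297*(-1/418936) + 1922)) = 1/(-256049 - 303900/(82297/418936 + 1922)) = 1/(-256049 - 303900/805277289/418936) = 1/(-256049 - 303900*418936/805277289) = 1/(-256049 - 42438216800/268425763) = 1/(-68772586407187/268425763) = -268425763/68772586407187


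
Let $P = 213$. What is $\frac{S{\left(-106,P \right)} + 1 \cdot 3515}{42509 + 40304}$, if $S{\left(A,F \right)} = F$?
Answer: $\frac{3728}{82813} \approx 0.045017$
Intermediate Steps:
$\frac{S{\left(-106,P \right)} + 1 \cdot 3515}{42509 + 40304} = \frac{213 + 1 \cdot 3515}{42509 + 40304} = \frac{213 + 3515}{82813} = 3728 \cdot \frac{1}{82813} = \frac{3728}{82813}$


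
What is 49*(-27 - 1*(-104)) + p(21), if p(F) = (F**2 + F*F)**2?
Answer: 781697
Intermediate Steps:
p(F) = 4*F**4 (p(F) = (F**2 + F**2)**2 = (2*F**2)**2 = 4*F**4)
49*(-27 - 1*(-104)) + p(21) = 49*(-27 - 1*(-104)) + 4*21**4 = 49*(-27 + 104) + 4*194481 = 49*77 + 777924 = 3773 + 777924 = 781697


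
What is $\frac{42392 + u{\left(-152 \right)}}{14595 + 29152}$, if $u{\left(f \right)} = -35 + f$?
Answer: $\frac{42205}{43747} \approx 0.96475$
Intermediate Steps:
$\frac{42392 + u{\left(-152 \right)}}{14595 + 29152} = \frac{42392 - 187}{14595 + 29152} = \frac{42392 - 187}{43747} = 42205 \cdot \frac{1}{43747} = \frac{42205}{43747}$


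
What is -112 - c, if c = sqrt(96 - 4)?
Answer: -112 - 2*sqrt(23) ≈ -121.59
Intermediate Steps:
c = 2*sqrt(23) (c = sqrt(92) = 2*sqrt(23) ≈ 9.5917)
-112 - c = -112 - 2*sqrt(23)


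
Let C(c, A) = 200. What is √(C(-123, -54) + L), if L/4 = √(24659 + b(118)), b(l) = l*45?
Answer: 2*√(50 + √29969) ≈ 29.874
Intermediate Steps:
b(l) = 45*l
L = 4*√29969 (L = 4*√(24659 + 45*118) = 4*√(24659 + 5310) = 4*√29969 ≈ 692.46)
√(C(-123, -54) + L) = √(200 + 4*√29969)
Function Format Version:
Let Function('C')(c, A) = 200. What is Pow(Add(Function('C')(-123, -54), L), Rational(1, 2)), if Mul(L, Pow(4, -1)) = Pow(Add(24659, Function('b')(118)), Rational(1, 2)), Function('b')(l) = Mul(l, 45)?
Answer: Mul(2, Pow(Add(50, Pow(29969, Rational(1, 2))), Rational(1, 2))) ≈ 29.874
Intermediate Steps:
Function('b')(l) = Mul(45, l)
L = Mul(4, Pow(29969, Rational(1, 2))) (L = Mul(4, Pow(Add(24659, Mul(45, 118)), Rational(1, 2))) = Mul(4, Pow(Add(24659, 5310), Rational(1, 2))) = Mul(4, Pow(29969, Rational(1, 2))) ≈ 692.46)
Pow(Add(Function('C')(-123, -54), L), Rational(1, 2)) = Pow(Add(200, Mul(4, Pow(29969, Rational(1, 2)))), Rational(1, 2))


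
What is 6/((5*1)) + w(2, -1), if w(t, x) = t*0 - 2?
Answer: -⅘ ≈ -0.80000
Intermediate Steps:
w(t, x) = -2 (w(t, x) = 0 - 2 = -2)
6/((5*1)) + w(2, -1) = 6/((5*1)) - 2 = 6/5 - 2 = -⅘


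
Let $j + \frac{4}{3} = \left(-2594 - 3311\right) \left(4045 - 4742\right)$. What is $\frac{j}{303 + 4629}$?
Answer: $\frac{12347351}{14796} \approx 834.51$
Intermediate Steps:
$j = \frac{12347351}{3}$ ($j = - \frac{4}{3} + \left(-2594 - 3311\right) \left(4045 - 4742\right) = - \frac{4}{3} - -4115785 = - \frac{4}{3} + 4115785 = \frac{12347351}{3} \approx 4.1158 \cdot 10^{6}$)
$\frac{j}{303 + 4629} = \frac{12347351}{3 \left(303 + 4629\right)} = \frac{12347351}{3 \cdot 4932} = \frac{12347351}{3} \cdot \frac{1}{4932} = \frac{12347351}{14796}$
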